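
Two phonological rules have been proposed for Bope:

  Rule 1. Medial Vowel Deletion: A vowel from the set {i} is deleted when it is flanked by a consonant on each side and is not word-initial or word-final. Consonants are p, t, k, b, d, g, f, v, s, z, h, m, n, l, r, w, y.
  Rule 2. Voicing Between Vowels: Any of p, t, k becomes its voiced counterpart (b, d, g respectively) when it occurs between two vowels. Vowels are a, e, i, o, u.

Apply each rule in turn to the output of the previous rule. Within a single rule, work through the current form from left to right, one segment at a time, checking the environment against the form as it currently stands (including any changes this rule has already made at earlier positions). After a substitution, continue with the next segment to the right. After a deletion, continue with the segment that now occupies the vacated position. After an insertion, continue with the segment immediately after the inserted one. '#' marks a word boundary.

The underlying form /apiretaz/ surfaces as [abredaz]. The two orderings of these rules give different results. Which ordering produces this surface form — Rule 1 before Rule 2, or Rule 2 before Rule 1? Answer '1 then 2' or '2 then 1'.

Order 1 then 2:
  1 Medial Vowel Deletion: [apiretaz] → [apretaz]
  2 Voicing Between Vowels: [apretaz] → [apredaz]
  result: [apredaz]
Order 2 then 1:
  2 Voicing Between Vowels: [apiretaz] → [abiredaz]
  1 Medial Vowel Deletion: [abiredaz] → [abredaz]
  result: [abredaz]

2 then 1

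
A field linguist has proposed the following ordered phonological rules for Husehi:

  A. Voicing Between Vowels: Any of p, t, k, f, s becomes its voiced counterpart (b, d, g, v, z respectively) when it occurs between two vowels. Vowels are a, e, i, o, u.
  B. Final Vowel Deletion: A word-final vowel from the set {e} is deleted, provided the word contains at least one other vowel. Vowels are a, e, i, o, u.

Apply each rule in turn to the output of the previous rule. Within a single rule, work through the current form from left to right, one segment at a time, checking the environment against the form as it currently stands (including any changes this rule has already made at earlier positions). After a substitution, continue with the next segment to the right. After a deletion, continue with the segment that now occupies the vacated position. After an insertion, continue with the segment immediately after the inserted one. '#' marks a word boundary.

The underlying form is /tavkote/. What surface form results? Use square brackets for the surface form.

A Voicing Between Vowels: [tavkote] → [tavkode]
B Final Vowel Deletion: [tavkode] → [tavkod]

[tavkod]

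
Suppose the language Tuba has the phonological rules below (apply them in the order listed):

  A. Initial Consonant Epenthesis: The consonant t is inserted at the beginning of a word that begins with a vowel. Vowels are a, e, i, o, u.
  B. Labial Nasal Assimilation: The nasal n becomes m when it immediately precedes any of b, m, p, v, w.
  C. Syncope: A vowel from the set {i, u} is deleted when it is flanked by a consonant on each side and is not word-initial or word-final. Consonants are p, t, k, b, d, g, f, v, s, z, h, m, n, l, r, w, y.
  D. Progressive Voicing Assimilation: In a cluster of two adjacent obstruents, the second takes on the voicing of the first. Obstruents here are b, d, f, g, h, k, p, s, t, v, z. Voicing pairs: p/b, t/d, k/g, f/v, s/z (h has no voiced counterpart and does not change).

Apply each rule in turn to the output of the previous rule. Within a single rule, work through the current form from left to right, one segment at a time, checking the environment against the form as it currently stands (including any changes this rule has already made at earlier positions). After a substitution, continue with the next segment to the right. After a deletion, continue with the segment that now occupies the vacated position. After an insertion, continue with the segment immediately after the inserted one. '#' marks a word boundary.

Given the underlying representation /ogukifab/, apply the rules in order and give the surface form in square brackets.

[toggvab]

A Initial Consonant Epenthesis: [ogukifab] → [togukifab]
B Labial Nasal Assimilation: no change — [togukifab]
C Syncope: [togukifab] → [togkfab]
D Progressive Voicing Assimilation: [togkfab] → [toggvab]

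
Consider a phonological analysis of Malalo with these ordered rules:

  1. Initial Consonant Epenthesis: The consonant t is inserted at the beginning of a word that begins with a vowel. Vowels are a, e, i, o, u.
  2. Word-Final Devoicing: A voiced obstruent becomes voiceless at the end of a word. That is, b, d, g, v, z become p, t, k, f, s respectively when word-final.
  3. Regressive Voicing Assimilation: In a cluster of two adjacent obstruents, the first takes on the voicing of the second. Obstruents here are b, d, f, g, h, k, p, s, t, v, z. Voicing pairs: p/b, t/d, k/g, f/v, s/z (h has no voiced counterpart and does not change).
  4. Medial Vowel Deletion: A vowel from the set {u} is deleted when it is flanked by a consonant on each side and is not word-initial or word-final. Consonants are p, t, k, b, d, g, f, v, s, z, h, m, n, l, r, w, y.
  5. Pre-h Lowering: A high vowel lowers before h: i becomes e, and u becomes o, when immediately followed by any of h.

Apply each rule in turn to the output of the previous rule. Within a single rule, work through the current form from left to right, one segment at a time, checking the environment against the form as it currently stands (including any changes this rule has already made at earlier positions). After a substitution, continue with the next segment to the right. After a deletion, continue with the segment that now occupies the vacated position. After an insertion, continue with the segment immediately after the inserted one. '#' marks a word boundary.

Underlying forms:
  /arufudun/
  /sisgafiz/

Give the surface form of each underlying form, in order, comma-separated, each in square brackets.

/arufudun/:
  1 Initial Consonant Epenthesis: [arufudun] → [tarufudun]
  2 Word-Final Devoicing: no change — [tarufudun]
  3 Regressive Voicing Assimilation: no change — [tarufudun]
  4 Medial Vowel Deletion: [tarufudun] → [tarfdn]
  5 Pre-h Lowering: no change — [tarfdn]
/sisgafiz/:
  1 Initial Consonant Epenthesis: no change — [sisgafiz]
  2 Word-Final Devoicing: [sisgafiz] → [sisgafis]
  3 Regressive Voicing Assimilation: [sisgafis] → [sizgafis]
  4 Medial Vowel Deletion: no change — [sizgafis]
  5 Pre-h Lowering: no change — [sizgafis]

[tarfdn], [sizgafis]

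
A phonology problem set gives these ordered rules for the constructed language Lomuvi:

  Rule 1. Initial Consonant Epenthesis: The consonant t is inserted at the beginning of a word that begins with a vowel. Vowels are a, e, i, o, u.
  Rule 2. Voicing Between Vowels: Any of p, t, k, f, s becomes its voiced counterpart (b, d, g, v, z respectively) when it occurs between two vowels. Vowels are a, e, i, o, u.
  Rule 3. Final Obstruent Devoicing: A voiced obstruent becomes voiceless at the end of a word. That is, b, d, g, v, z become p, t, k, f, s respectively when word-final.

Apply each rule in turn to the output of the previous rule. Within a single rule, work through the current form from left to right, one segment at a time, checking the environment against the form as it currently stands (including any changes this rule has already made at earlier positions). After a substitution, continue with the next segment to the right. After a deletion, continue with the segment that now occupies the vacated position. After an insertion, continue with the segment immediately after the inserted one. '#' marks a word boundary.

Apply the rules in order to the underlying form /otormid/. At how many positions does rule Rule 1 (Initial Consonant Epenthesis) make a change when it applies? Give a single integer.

1

Rule 1 Initial Consonant Epenthesis: [otormid] → [totormid]
Rule 2 Voicing Between Vowels: [totormid] → [todormid]
Rule 3 Final Obstruent Devoicing: [todormid] → [todormit]
Rule Rule 1 changed 1 position(s).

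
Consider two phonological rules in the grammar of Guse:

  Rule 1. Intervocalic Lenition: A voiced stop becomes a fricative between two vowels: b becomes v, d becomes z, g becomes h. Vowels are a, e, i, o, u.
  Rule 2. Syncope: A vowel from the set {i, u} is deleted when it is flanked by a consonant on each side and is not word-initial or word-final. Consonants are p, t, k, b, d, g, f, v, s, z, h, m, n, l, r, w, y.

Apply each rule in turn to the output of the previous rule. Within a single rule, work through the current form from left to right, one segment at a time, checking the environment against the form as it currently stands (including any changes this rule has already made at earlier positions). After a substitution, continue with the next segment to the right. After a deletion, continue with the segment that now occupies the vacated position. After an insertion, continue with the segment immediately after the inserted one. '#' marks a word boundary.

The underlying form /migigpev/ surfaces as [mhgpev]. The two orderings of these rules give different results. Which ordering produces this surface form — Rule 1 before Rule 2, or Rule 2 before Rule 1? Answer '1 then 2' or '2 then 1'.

Order 1 then 2:
  1 Intervocalic Lenition: [migigpev] → [mihigpev]
  2 Syncope: [mihigpev] → [mhgpev]
  result: [mhgpev]
Order 2 then 1:
  2 Syncope: [migigpev] → [mggpev]
  1 Intervocalic Lenition: no change — [mggpev]
  result: [mggpev]

1 then 2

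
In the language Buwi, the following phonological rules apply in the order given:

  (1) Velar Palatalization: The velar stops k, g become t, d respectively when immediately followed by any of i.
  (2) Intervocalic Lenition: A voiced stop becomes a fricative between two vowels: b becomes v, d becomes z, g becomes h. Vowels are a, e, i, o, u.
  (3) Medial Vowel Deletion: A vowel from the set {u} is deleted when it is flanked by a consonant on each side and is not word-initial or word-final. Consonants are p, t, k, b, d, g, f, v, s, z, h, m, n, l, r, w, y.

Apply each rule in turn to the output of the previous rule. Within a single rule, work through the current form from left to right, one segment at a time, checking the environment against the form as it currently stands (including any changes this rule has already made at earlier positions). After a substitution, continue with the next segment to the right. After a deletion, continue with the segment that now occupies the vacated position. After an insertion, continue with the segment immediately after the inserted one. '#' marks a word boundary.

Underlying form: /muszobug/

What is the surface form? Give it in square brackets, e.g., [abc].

(1) Velar Palatalization: no change — [muszobug]
(2) Intervocalic Lenition: [muszobug] → [muszovug]
(3) Medial Vowel Deletion: [muszovug] → [mszovg]

[mszovg]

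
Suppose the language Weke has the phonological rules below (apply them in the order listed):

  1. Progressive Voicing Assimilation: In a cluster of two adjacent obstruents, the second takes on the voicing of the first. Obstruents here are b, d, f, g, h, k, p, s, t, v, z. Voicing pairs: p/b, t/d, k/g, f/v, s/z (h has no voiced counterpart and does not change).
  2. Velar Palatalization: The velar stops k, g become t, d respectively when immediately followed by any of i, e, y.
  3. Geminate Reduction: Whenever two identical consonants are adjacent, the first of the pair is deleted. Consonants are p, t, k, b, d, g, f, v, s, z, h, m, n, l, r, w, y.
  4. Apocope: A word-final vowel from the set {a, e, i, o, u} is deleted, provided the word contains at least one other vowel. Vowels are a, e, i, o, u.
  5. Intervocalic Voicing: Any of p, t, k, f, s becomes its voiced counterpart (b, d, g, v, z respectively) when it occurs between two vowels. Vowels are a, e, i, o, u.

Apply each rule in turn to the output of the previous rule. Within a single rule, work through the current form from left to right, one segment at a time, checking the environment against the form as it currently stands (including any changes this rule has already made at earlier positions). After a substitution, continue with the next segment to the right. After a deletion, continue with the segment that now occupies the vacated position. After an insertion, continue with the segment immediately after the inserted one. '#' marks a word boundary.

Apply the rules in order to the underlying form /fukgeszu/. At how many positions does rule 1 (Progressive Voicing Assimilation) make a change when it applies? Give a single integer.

1 Progressive Voicing Assimilation: [fukgeszu] → [fukkessu]
2 Velar Palatalization: [fukkessu] → [fuktessu]
3 Geminate Reduction: [fuktessu] → [fuktesu]
4 Apocope: [fuktesu] → [fuktes]
5 Intervocalic Voicing: no change — [fuktes]
Rule 1 changed 2 position(s).

2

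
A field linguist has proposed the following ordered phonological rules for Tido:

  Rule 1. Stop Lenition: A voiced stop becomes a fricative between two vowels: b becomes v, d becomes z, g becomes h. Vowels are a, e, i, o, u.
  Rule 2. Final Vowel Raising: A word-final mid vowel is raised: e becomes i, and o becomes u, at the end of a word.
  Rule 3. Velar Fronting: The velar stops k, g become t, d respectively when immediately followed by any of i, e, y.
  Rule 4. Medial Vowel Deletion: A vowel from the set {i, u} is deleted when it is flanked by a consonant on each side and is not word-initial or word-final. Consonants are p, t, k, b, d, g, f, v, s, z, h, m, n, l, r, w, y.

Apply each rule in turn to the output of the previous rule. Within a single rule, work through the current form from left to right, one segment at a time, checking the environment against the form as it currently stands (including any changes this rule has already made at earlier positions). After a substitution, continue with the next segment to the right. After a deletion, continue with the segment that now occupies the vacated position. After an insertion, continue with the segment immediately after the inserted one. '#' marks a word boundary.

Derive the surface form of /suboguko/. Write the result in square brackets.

Rule 1 Stop Lenition: [suboguko] → [suvohuko]
Rule 2 Final Vowel Raising: [suvohuko] → [suvohuku]
Rule 3 Velar Fronting: no change — [suvohuku]
Rule 4 Medial Vowel Deletion: [suvohuku] → [svohku]

[svohku]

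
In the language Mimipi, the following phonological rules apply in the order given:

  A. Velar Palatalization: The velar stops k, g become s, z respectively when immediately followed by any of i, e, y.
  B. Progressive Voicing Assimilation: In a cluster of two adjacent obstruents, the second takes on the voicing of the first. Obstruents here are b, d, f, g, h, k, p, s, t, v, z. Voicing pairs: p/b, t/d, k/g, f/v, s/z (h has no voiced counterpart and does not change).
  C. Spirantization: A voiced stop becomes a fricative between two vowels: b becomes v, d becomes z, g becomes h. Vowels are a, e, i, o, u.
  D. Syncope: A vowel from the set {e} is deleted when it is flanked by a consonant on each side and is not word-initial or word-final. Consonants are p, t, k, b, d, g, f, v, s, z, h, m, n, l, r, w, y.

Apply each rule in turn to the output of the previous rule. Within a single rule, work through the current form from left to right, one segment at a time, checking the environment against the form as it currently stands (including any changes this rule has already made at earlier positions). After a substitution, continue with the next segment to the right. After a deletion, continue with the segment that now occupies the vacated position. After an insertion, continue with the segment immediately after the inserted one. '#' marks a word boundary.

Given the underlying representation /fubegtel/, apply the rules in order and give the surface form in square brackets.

A Velar Palatalization: no change — [fubegtel]
B Progressive Voicing Assimilation: [fubegtel] → [fubegdel]
C Spirantization: [fubegdel] → [fuvegdel]
D Syncope: [fuvegdel] → [fuvgdl]

[fuvgdl]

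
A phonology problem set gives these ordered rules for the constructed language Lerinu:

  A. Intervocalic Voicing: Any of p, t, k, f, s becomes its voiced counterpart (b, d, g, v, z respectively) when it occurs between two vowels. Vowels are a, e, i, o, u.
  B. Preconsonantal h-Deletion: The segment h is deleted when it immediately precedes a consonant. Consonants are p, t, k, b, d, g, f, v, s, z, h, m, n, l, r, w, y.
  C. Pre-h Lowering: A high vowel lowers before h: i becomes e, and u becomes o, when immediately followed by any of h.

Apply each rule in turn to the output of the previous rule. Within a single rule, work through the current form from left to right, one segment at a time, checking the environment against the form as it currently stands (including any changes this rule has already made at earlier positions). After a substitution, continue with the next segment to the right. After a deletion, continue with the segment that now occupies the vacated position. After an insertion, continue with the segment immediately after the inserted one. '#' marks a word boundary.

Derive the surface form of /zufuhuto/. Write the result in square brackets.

A Intervocalic Voicing: [zufuhuto] → [zuvuhudo]
B Preconsonantal h-Deletion: no change — [zuvuhudo]
C Pre-h Lowering: [zuvuhudo] → [zuvohudo]

[zuvohudo]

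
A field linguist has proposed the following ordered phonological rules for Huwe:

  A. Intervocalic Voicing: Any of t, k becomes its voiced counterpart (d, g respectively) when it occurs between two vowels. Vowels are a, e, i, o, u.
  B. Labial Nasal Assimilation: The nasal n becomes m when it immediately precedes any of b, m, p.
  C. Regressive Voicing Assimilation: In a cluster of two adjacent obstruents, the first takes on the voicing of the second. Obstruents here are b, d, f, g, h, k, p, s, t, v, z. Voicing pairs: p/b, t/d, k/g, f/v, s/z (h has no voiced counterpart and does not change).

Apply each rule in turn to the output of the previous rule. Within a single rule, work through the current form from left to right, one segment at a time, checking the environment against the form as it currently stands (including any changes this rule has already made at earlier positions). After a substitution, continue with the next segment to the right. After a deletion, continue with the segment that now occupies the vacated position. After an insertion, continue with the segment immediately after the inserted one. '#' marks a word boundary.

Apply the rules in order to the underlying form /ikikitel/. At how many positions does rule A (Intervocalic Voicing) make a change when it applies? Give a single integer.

3

A Intervocalic Voicing: [ikikitel] → [igigidel]
B Labial Nasal Assimilation: no change — [igigidel]
C Regressive Voicing Assimilation: no change — [igigidel]
Rule A changed 3 position(s).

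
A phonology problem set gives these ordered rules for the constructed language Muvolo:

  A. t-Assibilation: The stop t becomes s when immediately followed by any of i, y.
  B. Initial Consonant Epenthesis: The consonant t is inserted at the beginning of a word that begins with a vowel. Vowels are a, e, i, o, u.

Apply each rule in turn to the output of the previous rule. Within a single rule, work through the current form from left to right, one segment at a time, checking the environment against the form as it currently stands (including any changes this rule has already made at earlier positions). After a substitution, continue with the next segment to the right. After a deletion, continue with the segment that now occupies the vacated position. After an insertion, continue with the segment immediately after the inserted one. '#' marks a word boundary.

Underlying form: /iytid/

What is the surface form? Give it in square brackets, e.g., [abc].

A t-Assibilation: [iytid] → [iysid]
B Initial Consonant Epenthesis: [iysid] → [tiysid]

[tiysid]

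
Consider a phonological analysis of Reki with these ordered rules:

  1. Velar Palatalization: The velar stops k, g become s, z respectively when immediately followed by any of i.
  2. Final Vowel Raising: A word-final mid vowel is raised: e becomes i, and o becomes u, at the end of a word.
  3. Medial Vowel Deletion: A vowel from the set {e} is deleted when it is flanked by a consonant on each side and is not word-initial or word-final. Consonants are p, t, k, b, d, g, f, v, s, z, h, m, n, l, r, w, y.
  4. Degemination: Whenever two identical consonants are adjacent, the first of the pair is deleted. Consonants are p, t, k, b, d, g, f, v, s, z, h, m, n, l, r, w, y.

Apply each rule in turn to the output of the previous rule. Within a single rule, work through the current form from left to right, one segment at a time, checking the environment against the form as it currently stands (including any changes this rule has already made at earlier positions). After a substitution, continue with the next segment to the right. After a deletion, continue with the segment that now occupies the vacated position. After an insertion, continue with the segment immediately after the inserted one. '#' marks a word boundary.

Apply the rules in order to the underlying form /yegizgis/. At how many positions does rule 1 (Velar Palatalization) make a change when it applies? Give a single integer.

1 Velar Palatalization: [yegizgis] → [yezizzis]
2 Final Vowel Raising: no change — [yezizzis]
3 Medial Vowel Deletion: [yezizzis] → [yzizzis]
4 Degemination: [yzizzis] → [yzizis]
Rule 1 changed 2 position(s).

2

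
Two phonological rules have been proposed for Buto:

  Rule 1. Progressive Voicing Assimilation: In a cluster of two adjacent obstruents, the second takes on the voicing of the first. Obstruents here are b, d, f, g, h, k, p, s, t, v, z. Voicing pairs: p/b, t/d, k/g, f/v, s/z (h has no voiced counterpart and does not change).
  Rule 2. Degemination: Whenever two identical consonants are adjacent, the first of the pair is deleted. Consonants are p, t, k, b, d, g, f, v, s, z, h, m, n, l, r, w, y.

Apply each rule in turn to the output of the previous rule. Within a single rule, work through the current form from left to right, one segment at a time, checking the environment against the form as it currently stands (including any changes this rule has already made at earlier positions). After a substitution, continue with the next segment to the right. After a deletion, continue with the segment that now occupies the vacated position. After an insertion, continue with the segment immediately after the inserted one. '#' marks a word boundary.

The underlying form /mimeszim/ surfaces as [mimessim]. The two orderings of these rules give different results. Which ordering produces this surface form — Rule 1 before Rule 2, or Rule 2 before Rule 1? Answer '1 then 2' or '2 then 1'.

Order 1 then 2:
  1 Progressive Voicing Assimilation: [mimeszim] → [mimessim]
  2 Degemination: [mimessim] → [mimesim]
  result: [mimesim]
Order 2 then 1:
  2 Degemination: no change — [mimeszim]
  1 Progressive Voicing Assimilation: [mimeszim] → [mimessim]
  result: [mimessim]

2 then 1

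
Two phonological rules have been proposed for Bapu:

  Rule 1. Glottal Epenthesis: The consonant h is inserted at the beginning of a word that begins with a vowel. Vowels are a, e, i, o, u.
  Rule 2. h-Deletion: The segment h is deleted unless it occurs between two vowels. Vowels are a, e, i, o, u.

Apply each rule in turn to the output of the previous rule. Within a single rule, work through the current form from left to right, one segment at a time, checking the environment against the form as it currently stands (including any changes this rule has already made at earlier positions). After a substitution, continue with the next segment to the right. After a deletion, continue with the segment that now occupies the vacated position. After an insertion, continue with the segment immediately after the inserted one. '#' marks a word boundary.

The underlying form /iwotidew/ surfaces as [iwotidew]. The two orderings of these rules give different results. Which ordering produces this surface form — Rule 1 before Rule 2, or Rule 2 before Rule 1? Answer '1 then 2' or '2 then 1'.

Order 1 then 2:
  1 Glottal Epenthesis: [iwotidew] → [hiwotidew]
  2 h-Deletion: [hiwotidew] → [iwotidew]
  result: [iwotidew]
Order 2 then 1:
  2 h-Deletion: no change — [iwotidew]
  1 Glottal Epenthesis: [iwotidew] → [hiwotidew]
  result: [hiwotidew]

1 then 2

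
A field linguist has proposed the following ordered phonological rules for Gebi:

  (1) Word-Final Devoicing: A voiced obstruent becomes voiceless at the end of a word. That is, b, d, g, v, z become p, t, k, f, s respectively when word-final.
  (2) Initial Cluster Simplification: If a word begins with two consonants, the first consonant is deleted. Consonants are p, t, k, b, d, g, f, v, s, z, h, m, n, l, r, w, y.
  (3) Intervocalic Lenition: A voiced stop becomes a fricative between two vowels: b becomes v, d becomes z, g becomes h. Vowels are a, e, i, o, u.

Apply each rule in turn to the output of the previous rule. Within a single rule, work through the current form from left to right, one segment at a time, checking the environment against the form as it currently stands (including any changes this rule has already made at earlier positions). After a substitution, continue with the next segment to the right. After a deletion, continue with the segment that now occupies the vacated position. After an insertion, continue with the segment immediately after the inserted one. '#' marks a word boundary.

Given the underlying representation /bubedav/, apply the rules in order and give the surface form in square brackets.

[buvezaf]

(1) Word-Final Devoicing: [bubedav] → [bubedaf]
(2) Initial Cluster Simplification: no change — [bubedaf]
(3) Intervocalic Lenition: [bubedaf] → [buvezaf]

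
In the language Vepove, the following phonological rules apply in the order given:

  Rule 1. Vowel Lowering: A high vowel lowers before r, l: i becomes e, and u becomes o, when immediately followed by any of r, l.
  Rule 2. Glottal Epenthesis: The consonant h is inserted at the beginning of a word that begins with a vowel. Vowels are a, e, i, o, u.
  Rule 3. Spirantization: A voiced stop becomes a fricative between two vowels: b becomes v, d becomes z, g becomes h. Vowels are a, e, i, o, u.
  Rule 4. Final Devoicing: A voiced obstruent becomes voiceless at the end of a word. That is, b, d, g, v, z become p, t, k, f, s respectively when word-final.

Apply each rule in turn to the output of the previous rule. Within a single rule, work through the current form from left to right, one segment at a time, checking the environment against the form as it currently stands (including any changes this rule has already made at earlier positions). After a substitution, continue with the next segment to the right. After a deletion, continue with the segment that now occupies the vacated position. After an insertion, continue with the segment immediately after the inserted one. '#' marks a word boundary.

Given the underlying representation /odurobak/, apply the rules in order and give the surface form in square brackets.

[hozorovak]

Rule 1 Vowel Lowering: [odurobak] → [odorobak]
Rule 2 Glottal Epenthesis: [odorobak] → [hodorobak]
Rule 3 Spirantization: [hodorobak] → [hozorovak]
Rule 4 Final Devoicing: no change — [hozorovak]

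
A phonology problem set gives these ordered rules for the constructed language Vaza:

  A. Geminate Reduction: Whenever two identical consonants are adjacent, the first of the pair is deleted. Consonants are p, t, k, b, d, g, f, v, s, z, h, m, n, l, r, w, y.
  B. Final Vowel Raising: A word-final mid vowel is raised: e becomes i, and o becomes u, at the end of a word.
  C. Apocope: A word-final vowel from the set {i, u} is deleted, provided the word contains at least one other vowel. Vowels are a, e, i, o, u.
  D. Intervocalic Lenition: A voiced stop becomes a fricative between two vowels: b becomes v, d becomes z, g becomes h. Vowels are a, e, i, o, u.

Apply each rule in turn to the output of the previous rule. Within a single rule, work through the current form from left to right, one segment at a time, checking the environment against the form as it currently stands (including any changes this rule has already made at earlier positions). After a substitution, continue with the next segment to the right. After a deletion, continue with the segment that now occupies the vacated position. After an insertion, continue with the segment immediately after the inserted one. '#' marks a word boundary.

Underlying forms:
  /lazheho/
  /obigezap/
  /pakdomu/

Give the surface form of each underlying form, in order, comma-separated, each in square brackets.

/lazheho/:
  A Geminate Reduction: no change — [lazheho]
  B Final Vowel Raising: [lazheho] → [lazhehu]
  C Apocope: [lazhehu] → [lazheh]
  D Intervocalic Lenition: no change — [lazheh]
/obigezap/:
  A Geminate Reduction: no change — [obigezap]
  B Final Vowel Raising: no change — [obigezap]
  C Apocope: no change — [obigezap]
  D Intervocalic Lenition: [obigezap] → [ovihezap]
/pakdomu/:
  A Geminate Reduction: no change — [pakdomu]
  B Final Vowel Raising: no change — [pakdomu]
  C Apocope: [pakdomu] → [pakdom]
  D Intervocalic Lenition: no change — [pakdom]

[lazheh], [ovihezap], [pakdom]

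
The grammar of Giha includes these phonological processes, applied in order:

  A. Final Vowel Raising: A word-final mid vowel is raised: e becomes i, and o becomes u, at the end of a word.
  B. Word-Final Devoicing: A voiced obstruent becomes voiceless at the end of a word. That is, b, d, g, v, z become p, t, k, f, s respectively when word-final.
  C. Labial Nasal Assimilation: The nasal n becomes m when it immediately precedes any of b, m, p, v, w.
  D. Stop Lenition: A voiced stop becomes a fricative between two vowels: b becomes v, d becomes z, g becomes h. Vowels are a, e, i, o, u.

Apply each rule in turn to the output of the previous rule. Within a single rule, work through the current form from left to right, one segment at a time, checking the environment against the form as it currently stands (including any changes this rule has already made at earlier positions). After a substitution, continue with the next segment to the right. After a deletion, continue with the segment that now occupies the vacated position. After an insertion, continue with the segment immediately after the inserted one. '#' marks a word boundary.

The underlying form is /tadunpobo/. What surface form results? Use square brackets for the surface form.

[tazumpovu]

A Final Vowel Raising: [tadunpobo] → [tadunpobu]
B Word-Final Devoicing: no change — [tadunpobu]
C Labial Nasal Assimilation: [tadunpobu] → [tadumpobu]
D Stop Lenition: [tadumpobu] → [tazumpovu]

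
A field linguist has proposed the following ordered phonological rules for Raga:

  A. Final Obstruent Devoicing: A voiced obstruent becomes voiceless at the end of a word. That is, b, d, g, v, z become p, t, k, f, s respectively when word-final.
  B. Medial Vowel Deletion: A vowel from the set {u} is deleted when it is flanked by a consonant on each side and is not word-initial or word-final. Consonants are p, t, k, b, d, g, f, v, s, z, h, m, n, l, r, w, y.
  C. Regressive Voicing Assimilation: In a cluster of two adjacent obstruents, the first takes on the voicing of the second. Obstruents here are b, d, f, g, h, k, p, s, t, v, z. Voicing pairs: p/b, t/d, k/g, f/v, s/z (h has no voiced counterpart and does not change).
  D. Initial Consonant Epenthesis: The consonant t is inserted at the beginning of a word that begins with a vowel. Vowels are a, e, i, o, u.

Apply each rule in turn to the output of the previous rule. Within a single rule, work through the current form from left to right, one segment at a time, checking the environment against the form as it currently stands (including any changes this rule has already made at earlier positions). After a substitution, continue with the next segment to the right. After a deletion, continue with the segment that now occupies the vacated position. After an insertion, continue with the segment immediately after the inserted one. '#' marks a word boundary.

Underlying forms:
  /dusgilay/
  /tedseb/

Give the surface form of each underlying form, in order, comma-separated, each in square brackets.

[tzgilay], [tetsep]

/dusgilay/:
  A Final Obstruent Devoicing: no change — [dusgilay]
  B Medial Vowel Deletion: [dusgilay] → [dsgilay]
  C Regressive Voicing Assimilation: [dsgilay] → [tzgilay]
  D Initial Consonant Epenthesis: no change — [tzgilay]
/tedseb/:
  A Final Obstruent Devoicing: [tedseb] → [tedsep]
  B Medial Vowel Deletion: no change — [tedsep]
  C Regressive Voicing Assimilation: [tedsep] → [tetsep]
  D Initial Consonant Epenthesis: no change — [tetsep]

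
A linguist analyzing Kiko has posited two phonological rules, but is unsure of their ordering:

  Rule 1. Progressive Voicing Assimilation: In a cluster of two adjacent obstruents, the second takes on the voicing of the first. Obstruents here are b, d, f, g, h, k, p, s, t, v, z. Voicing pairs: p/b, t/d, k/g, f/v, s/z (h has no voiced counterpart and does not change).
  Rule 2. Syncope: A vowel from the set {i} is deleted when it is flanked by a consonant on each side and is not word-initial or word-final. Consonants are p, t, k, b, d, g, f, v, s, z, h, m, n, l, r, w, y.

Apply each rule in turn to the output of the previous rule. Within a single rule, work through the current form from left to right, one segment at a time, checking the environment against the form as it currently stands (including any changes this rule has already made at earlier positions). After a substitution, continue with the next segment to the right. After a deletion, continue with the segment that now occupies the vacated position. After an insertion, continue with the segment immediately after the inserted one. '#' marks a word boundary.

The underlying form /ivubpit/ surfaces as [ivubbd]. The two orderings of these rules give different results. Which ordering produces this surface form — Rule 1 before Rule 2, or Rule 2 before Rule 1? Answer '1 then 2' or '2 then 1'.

Order 1 then 2:
  1 Progressive Voicing Assimilation: [ivubpit] → [ivubbit]
  2 Syncope: [ivubbit] → [ivubbt]
  result: [ivubbt]
Order 2 then 1:
  2 Syncope: [ivubpit] → [ivubpt]
  1 Progressive Voicing Assimilation: [ivubpt] → [ivubbd]
  result: [ivubbd]

2 then 1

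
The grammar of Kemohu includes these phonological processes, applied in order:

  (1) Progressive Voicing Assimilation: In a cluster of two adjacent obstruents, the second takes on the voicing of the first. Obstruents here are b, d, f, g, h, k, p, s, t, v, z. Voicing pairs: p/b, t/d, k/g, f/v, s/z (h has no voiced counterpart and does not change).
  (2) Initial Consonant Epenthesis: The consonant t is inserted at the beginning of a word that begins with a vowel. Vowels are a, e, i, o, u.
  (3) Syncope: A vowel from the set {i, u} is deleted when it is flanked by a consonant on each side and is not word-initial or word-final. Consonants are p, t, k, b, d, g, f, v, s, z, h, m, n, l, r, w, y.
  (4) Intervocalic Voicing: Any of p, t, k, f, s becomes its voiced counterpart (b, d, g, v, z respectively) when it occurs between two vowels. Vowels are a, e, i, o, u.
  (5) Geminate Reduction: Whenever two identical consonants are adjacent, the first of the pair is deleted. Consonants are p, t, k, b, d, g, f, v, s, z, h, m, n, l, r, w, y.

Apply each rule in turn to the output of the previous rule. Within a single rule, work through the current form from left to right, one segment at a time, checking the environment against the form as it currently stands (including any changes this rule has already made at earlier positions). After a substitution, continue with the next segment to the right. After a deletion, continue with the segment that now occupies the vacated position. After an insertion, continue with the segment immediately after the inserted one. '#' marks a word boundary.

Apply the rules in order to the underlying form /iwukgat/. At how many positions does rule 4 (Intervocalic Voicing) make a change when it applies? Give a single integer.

(1) Progressive Voicing Assimilation: [iwukgat] → [iwukkat]
(2) Initial Consonant Epenthesis: [iwukkat] → [tiwukkat]
(3) Syncope: [tiwukkat] → [twkkat]
(4) Intervocalic Voicing: no change — [twkkat]
(5) Geminate Reduction: [twkkat] → [twkat]
Rule 4 changed 0 position(s).

0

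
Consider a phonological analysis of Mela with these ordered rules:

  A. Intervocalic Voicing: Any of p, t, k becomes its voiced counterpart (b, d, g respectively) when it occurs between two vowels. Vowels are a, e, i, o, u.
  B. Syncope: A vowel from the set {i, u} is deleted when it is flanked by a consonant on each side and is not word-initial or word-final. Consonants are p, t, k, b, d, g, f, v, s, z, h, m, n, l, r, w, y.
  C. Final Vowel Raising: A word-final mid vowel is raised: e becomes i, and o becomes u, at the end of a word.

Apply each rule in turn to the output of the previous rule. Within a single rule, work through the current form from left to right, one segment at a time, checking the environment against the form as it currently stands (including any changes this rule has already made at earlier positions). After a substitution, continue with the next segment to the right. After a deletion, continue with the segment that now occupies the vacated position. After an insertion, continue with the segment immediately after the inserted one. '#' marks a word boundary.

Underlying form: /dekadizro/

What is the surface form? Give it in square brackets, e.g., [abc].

[degadzru]

A Intervocalic Voicing: [dekadizro] → [degadizro]
B Syncope: [degadizro] → [degadzro]
C Final Vowel Raising: [degadzro] → [degadzru]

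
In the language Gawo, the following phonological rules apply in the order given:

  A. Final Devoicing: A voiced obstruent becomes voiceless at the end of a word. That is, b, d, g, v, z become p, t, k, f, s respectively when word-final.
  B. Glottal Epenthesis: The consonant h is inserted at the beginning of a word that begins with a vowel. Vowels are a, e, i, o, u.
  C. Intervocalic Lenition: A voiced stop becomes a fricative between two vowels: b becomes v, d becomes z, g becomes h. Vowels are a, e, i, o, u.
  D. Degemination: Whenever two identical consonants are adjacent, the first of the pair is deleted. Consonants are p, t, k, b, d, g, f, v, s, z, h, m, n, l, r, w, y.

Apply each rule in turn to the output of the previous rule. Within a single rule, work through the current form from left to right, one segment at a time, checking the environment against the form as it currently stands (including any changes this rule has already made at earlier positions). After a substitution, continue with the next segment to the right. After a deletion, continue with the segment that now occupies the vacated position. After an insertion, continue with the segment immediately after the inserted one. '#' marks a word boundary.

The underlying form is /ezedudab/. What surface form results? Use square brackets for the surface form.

A Final Devoicing: [ezedudab] → [ezedudap]
B Glottal Epenthesis: [ezedudap] → [hezedudap]
C Intervocalic Lenition: [hezedudap] → [hezezuzap]
D Degemination: no change — [hezezuzap]

[hezezuzap]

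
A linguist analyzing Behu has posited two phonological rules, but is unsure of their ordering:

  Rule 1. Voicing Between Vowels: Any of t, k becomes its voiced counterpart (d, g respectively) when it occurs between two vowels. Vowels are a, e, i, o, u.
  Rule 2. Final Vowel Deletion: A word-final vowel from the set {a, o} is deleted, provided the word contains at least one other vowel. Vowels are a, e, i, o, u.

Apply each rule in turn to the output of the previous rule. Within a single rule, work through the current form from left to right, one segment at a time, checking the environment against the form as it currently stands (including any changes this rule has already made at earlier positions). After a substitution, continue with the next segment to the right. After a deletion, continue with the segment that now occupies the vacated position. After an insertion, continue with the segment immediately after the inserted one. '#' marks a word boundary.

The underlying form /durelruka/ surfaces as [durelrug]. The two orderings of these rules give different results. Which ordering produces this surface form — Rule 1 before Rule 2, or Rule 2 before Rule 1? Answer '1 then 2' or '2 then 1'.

1 then 2

Order 1 then 2:
  1 Voicing Between Vowels: [durelruka] → [durelruga]
  2 Final Vowel Deletion: [durelruga] → [durelrug]
  result: [durelrug]
Order 2 then 1:
  2 Final Vowel Deletion: [durelruka] → [durelruk]
  1 Voicing Between Vowels: no change — [durelruk]
  result: [durelruk]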